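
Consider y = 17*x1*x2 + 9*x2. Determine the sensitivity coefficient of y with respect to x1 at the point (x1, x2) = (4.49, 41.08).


y = 17*x1*x2 + 9*x2
dy/dx1 = 17*x2
Evaluate at x2 = 41.08: c1 = 17 * 41.08
c1 = 698.3600

698.3600


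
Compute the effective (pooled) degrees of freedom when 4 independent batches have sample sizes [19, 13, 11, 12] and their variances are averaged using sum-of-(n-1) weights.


nu = sum_i (n_i - 1)
nu = ((19 - 1) + (13 - 1) + (11 - 1) + (12 - 1))
nu = 18 + 12 + 10 + 11
nu = 51

51


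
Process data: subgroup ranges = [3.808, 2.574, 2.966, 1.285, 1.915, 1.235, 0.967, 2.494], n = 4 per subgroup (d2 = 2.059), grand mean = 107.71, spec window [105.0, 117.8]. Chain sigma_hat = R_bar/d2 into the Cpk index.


R_bar = (3.808 + 2.574 + 2.966 + 1.285 + 1.915 + 1.235 + 0.967 + 2.494) / 8 = 2.1555
sigma = R_bar / d2 = 2.1555 / 2.059 = 1.0468674
Cp = (USL - LSL)/(6*sigma) = (117.8 - 105.0)/(6*1.0468674) = 2.0378
Cpu = (117.8 - 107.71)/(3*1.0468674) = 3.2128
Cpl = (107.71 - 105.0)/(3*1.0468674) = 0.8629
Cpk = min(Cpu, Cpl) = 0.8629

0.8629


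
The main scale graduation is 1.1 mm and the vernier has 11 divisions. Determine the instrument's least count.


LC = MSD / n_div
= 1.1 / 11
= 0.1000

0.1000


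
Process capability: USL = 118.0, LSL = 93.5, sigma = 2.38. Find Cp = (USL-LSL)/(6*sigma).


Cp = (USL - LSL) / (6 * sigma)
= (118.0 - 93.5) / (6 * 2.38)
= 24.5000 / 14.2800
= 1.7157

1.7157


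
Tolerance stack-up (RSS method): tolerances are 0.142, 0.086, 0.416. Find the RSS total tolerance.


RSS = sqrt(0.142^2 + 0.086^2 + 0.416^2)
= sqrt(0.200616)
= 0.4479

0.4479


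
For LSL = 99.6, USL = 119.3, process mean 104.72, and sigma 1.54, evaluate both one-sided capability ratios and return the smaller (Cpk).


Cpu = (USL - mean) / (3*sigma) = (119.3 - 104.72) / (3*1.54) = 3.1558
Cpl = (mean - LSL) / (3*sigma) = (104.72 - 99.6) / (3*1.54) = 1.1082
Cpk = min(Cpu, Cpl) = 1.1082

1.1082


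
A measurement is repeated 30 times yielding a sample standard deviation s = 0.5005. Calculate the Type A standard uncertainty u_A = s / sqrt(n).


u_A = s / sqrt(n)
u_A = 0.5005 / sqrt(30)
u_A = 0.5005 / 5.4772256
u_A = 0.0914

0.0914


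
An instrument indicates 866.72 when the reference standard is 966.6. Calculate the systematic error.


Systematic error = measured - true
= 866.72 - 966.6
= -99.8800

-99.8800


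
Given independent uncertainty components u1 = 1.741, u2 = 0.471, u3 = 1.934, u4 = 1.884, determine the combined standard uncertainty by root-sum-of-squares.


uc = sqrt(1.741^2 + 0.471^2 + 1.934^2 + 1.884^2)
uc = sqrt(10.542734)
uc = 3.2470

3.2470


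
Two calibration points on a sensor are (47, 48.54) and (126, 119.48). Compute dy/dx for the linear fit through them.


slope = (y2 - y1) / (x2 - x1)
= (119.48 - 48.54) / (126 - 47)
= 70.9400 / 79
= 0.8980

0.8980


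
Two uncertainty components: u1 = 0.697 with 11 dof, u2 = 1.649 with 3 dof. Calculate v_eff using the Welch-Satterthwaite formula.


uc = sqrt(u1^2 + u2^2) = sqrt(0.697^2 + 1.649^2) = 1.7902542
v_eff = uc^4 / (u1^4/v1 + u2^4/v2)
= 1.7902542^4 / (0.697^4/11 + 1.649^4/3)
= 10.27209 / 2.4861402
v_eff = 4.1317

4.1317


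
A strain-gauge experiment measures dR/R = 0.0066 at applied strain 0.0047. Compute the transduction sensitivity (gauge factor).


GF = (dR/R) / epsilon
= 0.0066 / 0.0047
= 1.4043

1.4043


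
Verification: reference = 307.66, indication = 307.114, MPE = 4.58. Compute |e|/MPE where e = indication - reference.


e = indication - reference = 307.114 - 307.66 = -0.5460
|e| = 0.5460
ratio = |e| / MPE = 0.5460 / 4.58
ratio = 0.1192

0.1192


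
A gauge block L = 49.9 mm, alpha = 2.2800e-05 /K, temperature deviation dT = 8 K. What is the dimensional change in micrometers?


dL = L * alpha * dT
= 49.9 * 2.2800e-05 * 8
= 0.0091018 mm
dL_um = 0.0091018 * 1000 = 9.1018 um

9.1018


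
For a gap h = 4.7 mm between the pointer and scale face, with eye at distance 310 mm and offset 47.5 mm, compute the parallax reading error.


error = h * offset / d
= 4.7 * 47.5 / 310
= 0.7202

0.7202


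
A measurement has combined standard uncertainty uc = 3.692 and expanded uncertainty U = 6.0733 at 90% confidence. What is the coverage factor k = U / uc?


k = U / uc
k = 6.0733 / 3.692
k = 1.645

1.645


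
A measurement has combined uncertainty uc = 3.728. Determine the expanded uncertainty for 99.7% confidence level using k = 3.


U = k * uc
U = 3 * 3.728
U = 11.1840

11.1840


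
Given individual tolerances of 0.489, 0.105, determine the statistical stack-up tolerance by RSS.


RSS = sqrt(0.489^2 + 0.105^2)
= sqrt(0.250146)
= 0.5001

0.5001


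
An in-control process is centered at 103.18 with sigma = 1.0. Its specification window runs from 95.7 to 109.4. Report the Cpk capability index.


Cpu = (USL - mean) / (3*sigma) = (109.4 - 103.18) / (3*1.0) = 2.0733
Cpl = (mean - LSL) / (3*sigma) = (103.18 - 95.7) / (3*1.0) = 2.4933
Cpk = min(Cpu, Cpl) = 2.0733

2.0733


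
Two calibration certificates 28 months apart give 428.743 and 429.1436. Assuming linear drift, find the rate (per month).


rate = (v2 - v1) / months
= (429.1436 - 428.743) / 28
= 0.4006 / 28
= 0.0143

0.0143


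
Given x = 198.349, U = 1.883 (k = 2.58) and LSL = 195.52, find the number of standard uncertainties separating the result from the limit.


u = U / k = 1.883 / 2.58 = 0.72984496
margin = |LSL - x| = |195.52 - 198.349| = 2.829
z = margin / u = 2.829 / 0.72984496
z = 3.8762

3.8762


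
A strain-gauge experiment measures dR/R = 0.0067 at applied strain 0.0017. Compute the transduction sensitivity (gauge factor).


GF = (dR/R) / epsilon
= 0.0067 / 0.0017
= 3.9412

3.9412


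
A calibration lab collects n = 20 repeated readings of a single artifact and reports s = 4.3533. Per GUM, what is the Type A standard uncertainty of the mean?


u_A = s / sqrt(n)
u_A = 4.3533 / sqrt(20)
u_A = 4.3533 / 4.472136
u_A = 0.9734

0.9734


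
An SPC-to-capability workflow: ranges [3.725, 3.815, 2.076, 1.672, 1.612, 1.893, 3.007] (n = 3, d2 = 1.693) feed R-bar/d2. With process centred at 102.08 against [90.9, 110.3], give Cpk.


R_bar = (3.725 + 3.815 + 2.076 + 1.672 + 1.612 + 1.893 + 3.007) / 7 = 2.5428571
sigma = R_bar / d2 = 2.5428571 / 1.693 = 1.5019829
Cp = (USL - LSL)/(6*sigma) = (110.3 - 90.9)/(6*1.5019829) = 2.1527
Cpu = (110.3 - 102.08)/(3*1.5019829) = 1.8243
Cpl = (102.08 - 90.9)/(3*1.5019829) = 2.4812
Cpk = min(Cpu, Cpl) = 1.8243

1.8243


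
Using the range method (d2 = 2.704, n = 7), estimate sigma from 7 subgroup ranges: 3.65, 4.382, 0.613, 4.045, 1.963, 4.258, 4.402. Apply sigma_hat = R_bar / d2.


R_bar = (3.65 + 4.382 + 0.613 + 4.045 + 1.963 + 4.258 + 4.402) / 7
R_bar = 23.313 / 7 = 3.3304286
sigma_hat = R_bar / d2 = 3.3304286 / 2.704 = 1.2317

1.2317


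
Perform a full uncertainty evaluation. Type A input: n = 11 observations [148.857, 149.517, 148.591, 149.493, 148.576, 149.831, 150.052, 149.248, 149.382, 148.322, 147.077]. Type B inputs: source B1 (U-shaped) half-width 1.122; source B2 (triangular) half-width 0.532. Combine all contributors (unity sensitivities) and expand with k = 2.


mean = (148.857 + 149.517 + 148.591 + 149.493 + 148.576 + 149.831 + 150.052 + 149.248 + 149.382 + 148.322 + 147.077) / 11 = 148.9950909
s = sqrt(sum((x - mean)^2)/(n-1)) = 0.83904022
u_A = s / sqrt(n) = 0.83904022 / sqrt(11) = 0.25298014
u_B1 = 1.122 / sqrt(2) = 0.79337381
u_B2 = 0.532 / sqrt(6) = 0.21718809
uc = sqrt(0.25298014^2 + 0.79337381^2 + 0.21718809^2) = 0.86058795
U = k * uc = 2 * 0.86058795
U = 1.7212

1.7212


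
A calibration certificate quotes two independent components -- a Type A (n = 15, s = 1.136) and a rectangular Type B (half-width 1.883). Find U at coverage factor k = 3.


u_A = s / sqrt(n) = 1.136 / sqrt(15) = 0.29331394
u_B = half_width / sqrt(3) = 1.883 / sqrt(3) = 1.0871506
uc = sqrt(u_A^2 + u_B^2) = sqrt(0.29331394^2 + 1.0871506^2) = 1.1260238
U = k * uc = 3 * 1.1260238
U = 3.3781

3.3781


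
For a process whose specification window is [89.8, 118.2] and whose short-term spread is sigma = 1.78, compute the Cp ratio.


Cp = (USL - LSL) / (6 * sigma)
= (118.2 - 89.8) / (6 * 1.78)
= 28.4000 / 10.6800
= 2.6592

2.6592


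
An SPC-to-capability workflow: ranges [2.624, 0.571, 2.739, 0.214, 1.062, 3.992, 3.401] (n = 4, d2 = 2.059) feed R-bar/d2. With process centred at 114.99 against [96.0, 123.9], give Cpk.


R_bar = (2.624 + 0.571 + 2.739 + 0.214 + 1.062 + 3.992 + 3.401) / 7 = 2.0861429
sigma = R_bar / d2 = 2.0861429 / 2.059 = 1.0131826
Cp = (USL - LSL)/(6*sigma) = (123.9 - 96.0)/(6*1.0131826) = 4.5895
Cpu = (123.9 - 114.99)/(3*1.0131826) = 2.9314
Cpl = (114.99 - 96.0)/(3*1.0131826) = 6.2476
Cpk = min(Cpu, Cpl) = 2.9314

2.9314


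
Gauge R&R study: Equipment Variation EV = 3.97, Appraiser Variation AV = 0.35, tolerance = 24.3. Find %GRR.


GRR = sqrt(EV^2 + AV^2) = sqrt(3.97^2 + 0.35^2) = 3.9853983
%GRR = GRR / tol * 100 = 3.9853983 / 24.3 * 100
%GRR = 16.4008

16.4008


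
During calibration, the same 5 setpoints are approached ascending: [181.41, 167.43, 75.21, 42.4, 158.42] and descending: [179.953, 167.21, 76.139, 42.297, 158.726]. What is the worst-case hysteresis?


|181.41 - 179.953| = 1.4570
|167.43 - 167.21| = 0.2200
|75.21 - 76.139| = 0.9290
|42.4 - 42.297| = 0.1030
|158.42 - 158.726| = 0.3060
hysteresis = max(diffs) = 1.4570

1.4570


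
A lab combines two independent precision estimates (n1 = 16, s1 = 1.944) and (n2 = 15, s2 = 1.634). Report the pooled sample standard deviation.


s_p = sqrt(((n1-1)*s1^2 + (n2-1)*s2^2) / (n1+n2-2))
numerator = (16-1)*1.944^2 + (15-1)*1.634^2 = 56.68704 + 37.379384 = 94.066424
denominator = 16 + 15 - 2 = 29
s_p^2 = 94.066424 / 29 = 3.2436698
s_p = sqrt(3.2436698) = 1.8010

1.8010


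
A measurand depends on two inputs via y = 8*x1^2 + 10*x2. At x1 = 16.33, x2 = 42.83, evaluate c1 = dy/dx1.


y = 8*x1^2 + 10*x2
dy/dx1 = 2*8*x1
Evaluate at x1 = 16.33: c1 = 16 * 16.33
c1 = 261.2800

261.2800


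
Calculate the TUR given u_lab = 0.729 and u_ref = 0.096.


TUR = u_lab / u_ref
= 0.729 / 0.096
= 7.5938

7.5938


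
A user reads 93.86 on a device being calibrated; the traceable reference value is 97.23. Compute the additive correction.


Correction = standard - reading
= 97.23 - 93.86
= 3.3700

3.3700


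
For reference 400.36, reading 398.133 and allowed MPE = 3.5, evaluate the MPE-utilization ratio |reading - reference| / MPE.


e = indication - reference = 398.133 - 400.36 = -2.2270
|e| = 2.2270
ratio = |e| / MPE = 2.2270 / 3.5
ratio = 0.6363

0.6363


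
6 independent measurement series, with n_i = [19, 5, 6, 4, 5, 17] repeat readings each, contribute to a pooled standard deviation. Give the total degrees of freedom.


nu = sum_i (n_i - 1)
nu = ((19 - 1) + (5 - 1) + (6 - 1) + (4 - 1) + (5 - 1) + (17 - 1))
nu = 18 + 4 + 5 + 3 + 4 + 16
nu = 50

50


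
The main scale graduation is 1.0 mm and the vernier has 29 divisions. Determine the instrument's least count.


LC = MSD / n_div
= 1.0 / 29
= 0.0345

0.0345


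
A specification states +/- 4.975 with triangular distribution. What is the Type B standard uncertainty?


u_B = half_width / sqrt(6)
u_B = 4.975 / 2.4494897
u_B = 2.0310

2.0310


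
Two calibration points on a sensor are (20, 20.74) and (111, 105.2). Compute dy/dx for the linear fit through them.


slope = (y2 - y1) / (x2 - x1)
= (105.2 - 20.74) / (111 - 20)
= 84.4600 / 91
= 0.9281

0.9281


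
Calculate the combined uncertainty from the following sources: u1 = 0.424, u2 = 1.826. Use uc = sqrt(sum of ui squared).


uc = sqrt(0.424^2 + 1.826^2)
uc = sqrt(3.514052)
uc = 1.8746

1.8746


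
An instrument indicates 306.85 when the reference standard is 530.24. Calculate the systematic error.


Systematic error = measured - true
= 306.85 - 530.24
= -223.3900

-223.3900


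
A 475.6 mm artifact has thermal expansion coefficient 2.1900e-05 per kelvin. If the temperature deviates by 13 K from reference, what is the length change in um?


dL = L * alpha * dT
= 475.6 * 2.1900e-05 * 13
= 0.1354033 mm
dL_um = 0.1354033 * 1000 = 135.4033 um

135.4033


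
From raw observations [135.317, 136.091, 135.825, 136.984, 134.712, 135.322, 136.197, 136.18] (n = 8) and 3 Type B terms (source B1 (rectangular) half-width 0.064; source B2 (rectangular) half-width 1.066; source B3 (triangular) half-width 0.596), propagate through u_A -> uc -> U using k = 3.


mean = (135.317 + 136.091 + 135.825 + 136.984 + 134.712 + 135.322 + 136.197 + 136.18) / 8 = 135.8285
s = sqrt(sum((x - mean)^2)/(n-1)) = 0.69981528
u_A = s / sqrt(n) = 0.69981528 / sqrt(8) = 0.24742207
u_B1 = 0.064 / sqrt(3) = 0.036950417
u_B2 = 1.066 / sqrt(3) = 0.61545539
u_B3 = 0.596 / sqrt(6) = 0.24331598
uc = sqrt(0.24742207^2 + 0.036950417^2 + 0.61545539^2 + 0.24331598^2) = 0.70751044
U = k * uc = 3 * 0.70751044
U = 2.1225

2.1225


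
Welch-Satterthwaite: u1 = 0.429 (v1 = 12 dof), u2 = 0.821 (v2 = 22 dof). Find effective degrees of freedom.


uc = sqrt(u1^2 + u2^2) = sqrt(0.429^2 + 0.821^2) = 0.92632716
v_eff = uc^4 / (u1^4/v1 + u2^4/v2)
= 0.92632716^4 / (0.429^4/12 + 0.821^4/22)
= 0.73630473 / 0.023474012
v_eff = 31.3668

31.3668


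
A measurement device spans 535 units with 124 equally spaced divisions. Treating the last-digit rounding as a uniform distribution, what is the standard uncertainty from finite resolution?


resolution = range / divisions
resolution = 535 / 124 = 4.3145161
u_res = resolution / (2*sqrt(3))
u_res = 4.3145161 / 3.4641016
u_res = 1.2455

1.2455


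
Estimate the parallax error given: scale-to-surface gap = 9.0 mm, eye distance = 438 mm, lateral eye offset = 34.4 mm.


error = h * offset / d
= 9.0 * 34.4 / 438
= 0.7068

0.7068


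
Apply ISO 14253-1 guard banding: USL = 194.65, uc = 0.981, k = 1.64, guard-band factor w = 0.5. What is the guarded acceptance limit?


U = k * uc = 1.64 * 0.981 = 1.60884
guard band g = w * U = 0.5 * 1.60884 = 0.80442
AL = USL - g = 194.65 - 0.80442
AL = 193.8456

193.8456


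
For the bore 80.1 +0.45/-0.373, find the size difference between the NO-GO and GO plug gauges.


GO = nominal - lower_tol (smallest hole = maximum material condition)
GO = 80.1 - 0.373 = 79.727
NO-GO = nominal + upper_tol (largest hole = least material condition)
NO-GO = 80.1 + 0.45 = 80.55
spread = NO-GO - GO = 80.55 - 79.727 = 0.8230

0.8230


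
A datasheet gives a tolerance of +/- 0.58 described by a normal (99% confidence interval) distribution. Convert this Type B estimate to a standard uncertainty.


u_B = half_width / 2.576
u_B = 0.58 / 2.576
u_B = 0.2252

0.2252


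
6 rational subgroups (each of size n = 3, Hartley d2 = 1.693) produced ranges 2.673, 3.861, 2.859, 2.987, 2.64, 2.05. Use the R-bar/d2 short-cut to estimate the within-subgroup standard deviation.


R_bar = (2.673 + 3.861 + 2.859 + 2.987 + 2.64 + 2.05) / 6
R_bar = 17.07 / 6 = 2.845
sigma_hat = R_bar / d2 = 2.845 / 1.693 = 1.6804

1.6804


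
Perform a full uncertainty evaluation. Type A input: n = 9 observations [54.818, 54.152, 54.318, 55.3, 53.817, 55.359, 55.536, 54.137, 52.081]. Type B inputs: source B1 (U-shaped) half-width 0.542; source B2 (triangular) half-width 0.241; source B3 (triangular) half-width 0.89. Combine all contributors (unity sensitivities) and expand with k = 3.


mean = (54.818 + 54.152 + 54.318 + 55.3 + 53.817 + 55.359 + 55.536 + 54.137 + 52.081) / 9 = 54.39088889
s = sqrt(sum((x - mean)^2)/(n-1)) = 1.0635554
u_A = s / sqrt(n) = 1.0635554 / sqrt(9) = 0.35451847
u_B1 = 0.542 / sqrt(2) = 0.38325188
u_B2 = 0.241 / sqrt(6) = 0.098387838
u_B3 = 0.89 / sqrt(6) = 0.36334098
uc = sqrt(0.35451847^2 + 0.38325188^2 + 0.098387838^2 + 0.36334098^2) = 0.64363202
U = k * uc = 3 * 0.64363202
U = 1.9309

1.9309


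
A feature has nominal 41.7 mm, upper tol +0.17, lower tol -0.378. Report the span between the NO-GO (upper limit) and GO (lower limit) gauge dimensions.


GO = nominal - lower_tol (smallest hole = maximum material condition)
GO = 41.7 - 0.378 = 41.322
NO-GO = nominal + upper_tol (largest hole = least material condition)
NO-GO = 41.7 + 0.17 = 41.87
spread = NO-GO - GO = 41.87 - 41.322 = 0.5480

0.5480


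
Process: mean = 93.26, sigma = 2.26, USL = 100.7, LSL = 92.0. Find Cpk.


Cpu = (USL - mean) / (3*sigma) = (100.7 - 93.26) / (3*2.26) = 1.0973
Cpl = (mean - LSL) / (3*sigma) = (93.26 - 92.0) / (3*2.26) = 0.1858
Cpk = min(Cpu, Cpl) = 0.1858

0.1858


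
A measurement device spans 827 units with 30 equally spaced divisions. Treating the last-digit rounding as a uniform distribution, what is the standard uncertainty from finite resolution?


resolution = range / divisions
resolution = 827 / 30 = 27.566667
u_res = resolution / (2*sqrt(3))
u_res = 27.566667 / 3.4641016
u_res = 7.9578

7.9578


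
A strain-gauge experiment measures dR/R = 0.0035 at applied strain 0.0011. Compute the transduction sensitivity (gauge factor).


GF = (dR/R) / epsilon
= 0.0035 / 0.0011
= 3.1818

3.1818


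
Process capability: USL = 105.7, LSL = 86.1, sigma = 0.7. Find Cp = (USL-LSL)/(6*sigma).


Cp = (USL - LSL) / (6 * sigma)
= (105.7 - 86.1) / (6 * 0.7)
= 19.6000 / 4.2000
= 4.6667

4.6667


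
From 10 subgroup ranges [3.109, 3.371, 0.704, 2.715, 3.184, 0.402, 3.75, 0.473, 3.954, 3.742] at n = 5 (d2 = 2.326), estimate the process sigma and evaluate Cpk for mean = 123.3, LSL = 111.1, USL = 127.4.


R_bar = (3.109 + 3.371 + 0.704 + 2.715 + 3.184 + 0.402 + 3.75 + 0.473 + 3.954 + 3.742) / 10 = 2.5404
sigma = R_bar / d2 = 2.5404 / 2.326 = 1.0921754
Cp = (USL - LSL)/(6*sigma) = (127.4 - 111.1)/(6*1.0921754) = 2.4874
Cpu = (127.4 - 123.3)/(3*1.0921754) = 1.2513
Cpl = (123.3 - 111.1)/(3*1.0921754) = 3.7235
Cpk = min(Cpu, Cpl) = 1.2513

1.2513


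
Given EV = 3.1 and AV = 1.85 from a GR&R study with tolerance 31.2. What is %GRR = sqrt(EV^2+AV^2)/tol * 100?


GRR = sqrt(EV^2 + AV^2) = sqrt(3.1^2 + 1.85^2) = 3.6100554
%GRR = GRR / tol * 100 = 3.6100554 / 31.2 * 100
%GRR = 11.5707

11.5707


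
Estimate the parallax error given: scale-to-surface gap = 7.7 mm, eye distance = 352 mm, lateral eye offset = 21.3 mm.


error = h * offset / d
= 7.7 * 21.3 / 352
= 0.4659

0.4659


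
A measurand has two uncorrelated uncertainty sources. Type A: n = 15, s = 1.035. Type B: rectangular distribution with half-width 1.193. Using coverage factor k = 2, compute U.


u_A = s / sqrt(n) = 1.035 / sqrt(15) = 0.26723585
u_B = half_width / sqrt(3) = 1.193 / sqrt(3) = 0.68877887
uc = sqrt(u_A^2 + u_B^2) = sqrt(0.26723585^2 + 0.68877887^2) = 0.73880399
U = k * uc = 2 * 0.73880399
U = 1.4776

1.4776


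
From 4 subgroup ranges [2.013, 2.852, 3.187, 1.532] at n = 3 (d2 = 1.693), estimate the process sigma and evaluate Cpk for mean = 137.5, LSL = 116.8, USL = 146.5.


R_bar = (2.013 + 2.852 + 3.187 + 1.532) / 4 = 2.396
sigma = R_bar / d2 = 2.396 / 1.693 = 1.4152392
Cp = (USL - LSL)/(6*sigma) = (146.5 - 116.8)/(6*1.4152392) = 3.4976
Cpu = (146.5 - 137.5)/(3*1.4152392) = 2.1198
Cpl = (137.5 - 116.8)/(3*1.4152392) = 4.8755
Cpk = min(Cpu, Cpl) = 2.1198

2.1198


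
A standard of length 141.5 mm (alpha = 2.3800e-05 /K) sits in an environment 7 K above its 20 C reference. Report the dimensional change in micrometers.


dL = L * alpha * dT
= 141.5 * 2.3800e-05 * 7
= 0.0235739 mm
dL_um = 0.0235739 * 1000 = 23.5739 um

23.5739


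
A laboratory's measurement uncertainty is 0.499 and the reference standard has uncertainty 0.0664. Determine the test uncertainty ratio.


TUR = u_lab / u_ref
= 0.499 / 0.0664
= 7.5151

7.5151


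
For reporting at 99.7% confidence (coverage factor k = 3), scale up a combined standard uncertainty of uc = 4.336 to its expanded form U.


U = k * uc
U = 3 * 4.336
U = 13.0080

13.0080


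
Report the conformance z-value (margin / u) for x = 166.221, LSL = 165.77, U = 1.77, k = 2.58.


u = U / k = 1.77 / 2.58 = 0.68604651
margin = |LSL - x| = |165.77 - 166.221| = 0.451
z = margin / u = 0.451 / 0.68604651
z = 0.6574

0.6574


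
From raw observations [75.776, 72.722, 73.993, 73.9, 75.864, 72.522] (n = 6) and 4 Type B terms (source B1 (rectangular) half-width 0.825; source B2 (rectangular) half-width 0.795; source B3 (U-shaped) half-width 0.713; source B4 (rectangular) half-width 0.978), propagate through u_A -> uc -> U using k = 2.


mean = (75.776 + 72.722 + 73.993 + 73.9 + 75.864 + 72.522) / 6 = 74.1295
s = sqrt(sum((x - mean)^2)/(n-1)) = 1.4391572
u_A = s / sqrt(n) = 1.4391572 / sqrt(6) = 0.58753347
u_B1 = 0.825 / sqrt(3) = 0.47631397
u_B2 = 0.795 / sqrt(3) = 0.45899346
u_B3 = 0.713 / sqrt(2) = 0.50416713
u_B4 = 0.978 / sqrt(3) = 0.56464856
uc = sqrt(0.58753347^2 + 0.47631397^2 + 0.45899346^2 + 0.50416713^2 + 0.56464856^2) = 1.1643702
U = k * uc = 2 * 1.1643702
U = 2.3287

2.3287


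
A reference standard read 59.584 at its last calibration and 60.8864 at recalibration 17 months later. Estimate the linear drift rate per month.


rate = (v2 - v1) / months
= (60.8864 - 59.584) / 17
= 1.3024 / 17
= 0.0766

0.0766


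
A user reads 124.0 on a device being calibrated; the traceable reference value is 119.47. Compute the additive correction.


Correction = standard - reading
= 119.47 - 124.0
= -4.5300

-4.5300


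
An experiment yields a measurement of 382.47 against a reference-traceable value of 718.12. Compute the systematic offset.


Systematic error = measured - true
= 382.47 - 718.12
= -335.6500

-335.6500


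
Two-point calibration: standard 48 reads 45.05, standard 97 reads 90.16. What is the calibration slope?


slope = (y2 - y1) / (x2 - x1)
= (90.16 - 45.05) / (97 - 48)
= 45.1100 / 49
= 0.9206

0.9206


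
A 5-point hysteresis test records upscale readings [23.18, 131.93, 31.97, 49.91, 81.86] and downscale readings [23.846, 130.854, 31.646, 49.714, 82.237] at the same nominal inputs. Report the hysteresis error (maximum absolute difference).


|23.18 - 23.846| = 0.6660
|131.93 - 130.854| = 1.0760
|31.97 - 31.646| = 0.3240
|49.91 - 49.714| = 0.1960
|81.86 - 82.237| = 0.3770
hysteresis = max(diffs) = 1.0760

1.0760


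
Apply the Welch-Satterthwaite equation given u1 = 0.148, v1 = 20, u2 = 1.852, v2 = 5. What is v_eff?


uc = sqrt(u1^2 + u2^2) = sqrt(0.148^2 + 1.852^2) = 1.8579042
v_eff = uc^4 / (u1^4/v1 + u2^4/v2)
= 1.8579042^4 / (0.148^4/20 + 1.852^4/5)
= 11.914979 / 2.3528723
v_eff = 5.0640

5.0640


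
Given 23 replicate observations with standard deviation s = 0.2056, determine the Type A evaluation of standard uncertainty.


u_A = s / sqrt(n)
u_A = 0.2056 / sqrt(23)
u_A = 0.2056 / 4.7958315
u_A = 0.0429

0.0429


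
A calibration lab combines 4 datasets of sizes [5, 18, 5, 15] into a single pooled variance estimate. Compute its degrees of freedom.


nu = sum_i (n_i - 1)
nu = ((5 - 1) + (18 - 1) + (5 - 1) + (15 - 1))
nu = 4 + 17 + 4 + 14
nu = 39

39


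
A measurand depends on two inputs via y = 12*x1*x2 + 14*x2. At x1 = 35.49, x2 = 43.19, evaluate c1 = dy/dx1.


y = 12*x1*x2 + 14*x2
dy/dx1 = 12*x2
Evaluate at x2 = 43.19: c1 = 12 * 43.19
c1 = 518.2800

518.2800


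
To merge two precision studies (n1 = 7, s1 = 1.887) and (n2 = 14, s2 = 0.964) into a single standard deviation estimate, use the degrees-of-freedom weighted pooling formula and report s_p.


s_p = sqrt(((n1-1)*s1^2 + (n2-1)*s2^2) / (n1+n2-2))
numerator = (7-1)*1.887^2 + (14-1)*0.964^2 = 21.364614 + 12.080848 = 33.445462
denominator = 7 + 14 - 2 = 19
s_p^2 = 33.445462 / 19 = 1.7602875
s_p = sqrt(1.7602875) = 1.3268

1.3268


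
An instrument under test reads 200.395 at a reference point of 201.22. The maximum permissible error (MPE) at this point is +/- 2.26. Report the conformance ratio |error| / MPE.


e = indication - reference = 200.395 - 201.22 = -0.8250
|e| = 0.8250
ratio = |e| / MPE = 0.8250 / 2.26
ratio = 0.3650

0.3650


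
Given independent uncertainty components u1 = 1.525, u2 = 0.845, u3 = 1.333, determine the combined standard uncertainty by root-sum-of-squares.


uc = sqrt(1.525^2 + 0.845^2 + 1.333^2)
uc = sqrt(4.816539)
uc = 2.1947

2.1947


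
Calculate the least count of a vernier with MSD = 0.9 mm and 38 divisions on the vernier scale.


LC = MSD / n_div
= 0.9 / 38
= 0.0237

0.0237


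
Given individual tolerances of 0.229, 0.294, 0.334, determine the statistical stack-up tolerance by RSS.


RSS = sqrt(0.229^2 + 0.294^2 + 0.334^2)
= sqrt(0.250433)
= 0.5004

0.5004


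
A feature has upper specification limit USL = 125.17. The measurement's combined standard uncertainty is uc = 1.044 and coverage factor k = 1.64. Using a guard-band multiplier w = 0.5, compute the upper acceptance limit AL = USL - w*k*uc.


U = k * uc = 1.64 * 1.044 = 1.71216
guard band g = w * U = 0.5 * 1.71216 = 0.85608
AL = USL - g = 125.17 - 0.85608
AL = 124.3139

124.3139


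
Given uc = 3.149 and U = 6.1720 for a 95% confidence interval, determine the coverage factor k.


k = U / uc
k = 6.1720 / 3.149
k = 1.96

1.96


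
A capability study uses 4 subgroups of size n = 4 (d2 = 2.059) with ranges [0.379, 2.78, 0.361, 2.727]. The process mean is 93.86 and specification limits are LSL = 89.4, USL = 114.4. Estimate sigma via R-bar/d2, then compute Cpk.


R_bar = (0.379 + 2.78 + 0.361 + 2.727) / 4 = 1.56175
sigma = R_bar / d2 = 1.56175 / 2.059 = 0.75849927
Cp = (USL - LSL)/(6*sigma) = (114.4 - 89.4)/(6*0.75849927) = 5.4933
Cpu = (114.4 - 93.86)/(3*0.75849927) = 9.0266
Cpl = (93.86 - 89.4)/(3*0.75849927) = 1.9600
Cpk = min(Cpu, Cpl) = 1.9600

1.9600


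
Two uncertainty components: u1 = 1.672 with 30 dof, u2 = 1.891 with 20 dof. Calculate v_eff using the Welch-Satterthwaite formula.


uc = sqrt(u1^2 + u2^2) = sqrt(1.672^2 + 1.891^2) = 2.5241761
v_eff = uc^4 / (u1^4/v1 + u2^4/v2)
= 2.5241761^4 / (1.672^4/30 + 1.891^4/20)
= 40.595566 / 0.89985591
v_eff = 45.1134

45.1134


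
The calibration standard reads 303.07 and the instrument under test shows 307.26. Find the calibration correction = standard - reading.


Correction = standard - reading
= 303.07 - 307.26
= -4.1900

-4.1900


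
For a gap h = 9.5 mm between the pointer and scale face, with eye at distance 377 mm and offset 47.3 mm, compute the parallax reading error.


error = h * offset / d
= 9.5 * 47.3 / 377
= 1.1919

1.1919


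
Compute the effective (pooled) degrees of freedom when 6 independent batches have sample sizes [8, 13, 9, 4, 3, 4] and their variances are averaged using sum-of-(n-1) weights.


nu = sum_i (n_i - 1)
nu = ((8 - 1) + (13 - 1) + (9 - 1) + (4 - 1) + (3 - 1) + (4 - 1))
nu = 7 + 12 + 8 + 3 + 2 + 3
nu = 35

35


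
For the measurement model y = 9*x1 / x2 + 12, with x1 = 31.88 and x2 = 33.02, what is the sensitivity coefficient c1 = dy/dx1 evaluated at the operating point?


y = 9*x1 / x2 + 12
dy/dx1 = 9/x2
Evaluate at x2 = 33.02: c1 = 9 / 33.02
c1 = 0.2726

0.2726


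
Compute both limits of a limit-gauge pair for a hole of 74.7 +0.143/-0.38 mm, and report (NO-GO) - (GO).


GO = nominal - lower_tol (smallest hole = maximum material condition)
GO = 74.7 - 0.38 = 74.32
NO-GO = nominal + upper_tol (largest hole = least material condition)
NO-GO = 74.7 + 0.143 = 74.843
spread = NO-GO - GO = 74.843 - 74.32 = 0.5230

0.5230


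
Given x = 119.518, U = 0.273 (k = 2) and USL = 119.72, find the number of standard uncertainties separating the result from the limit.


u = U / k = 0.273 / 2 = 0.1365
margin = |USL - x| = |119.72 - 119.518| = 0.202
z = margin / u = 0.202 / 0.1365
z = 1.4799

1.4799


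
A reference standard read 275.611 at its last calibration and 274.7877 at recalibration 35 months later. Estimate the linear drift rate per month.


rate = (v2 - v1) / months
= (274.7877 - 275.611) / 35
= -0.8233 / 35
= -0.0235

-0.0235


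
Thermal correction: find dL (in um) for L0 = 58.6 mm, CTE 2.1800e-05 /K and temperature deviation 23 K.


dL = L * alpha * dT
= 58.6 * 2.1800e-05 * 23
= 0.0293820 mm
dL_um = 0.0293820 * 1000 = 29.3820 um

29.3820


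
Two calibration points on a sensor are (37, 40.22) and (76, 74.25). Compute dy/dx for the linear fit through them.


slope = (y2 - y1) / (x2 - x1)
= (74.25 - 40.22) / (76 - 37)
= 34.0300 / 39
= 0.8726

0.8726


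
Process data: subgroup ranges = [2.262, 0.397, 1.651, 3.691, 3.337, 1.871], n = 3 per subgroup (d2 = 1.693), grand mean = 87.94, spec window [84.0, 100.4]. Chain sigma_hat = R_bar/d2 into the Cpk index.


R_bar = (2.262 + 0.397 + 1.651 + 3.691 + 3.337 + 1.871) / 6 = 2.2015
sigma = R_bar / d2 = 2.2015 / 1.693 = 1.3003544
Cp = (USL - LSL)/(6*sigma) = (100.4 - 84.0)/(6*1.3003544) = 2.1020
Cpu = (100.4 - 87.94)/(3*1.3003544) = 3.1940
Cpl = (87.94 - 84.0)/(3*1.3003544) = 1.0100
Cpk = min(Cpu, Cpl) = 1.0100

1.0100


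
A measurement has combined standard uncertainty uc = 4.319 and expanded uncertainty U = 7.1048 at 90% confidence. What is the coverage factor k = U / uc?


k = U / uc
k = 7.1048 / 4.319
k = 1.645

1.645


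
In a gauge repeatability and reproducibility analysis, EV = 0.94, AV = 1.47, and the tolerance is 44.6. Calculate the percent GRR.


GRR = sqrt(EV^2 + AV^2) = sqrt(0.94^2 + 1.47^2) = 1.7448496
%GRR = GRR / tol * 100 = 1.7448496 / 44.6 * 100
%GRR = 3.9122

3.9122


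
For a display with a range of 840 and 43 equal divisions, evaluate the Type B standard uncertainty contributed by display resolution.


resolution = range / divisions
resolution = 840 / 43 = 19.534884
u_res = resolution / (2*sqrt(3))
u_res = 19.534884 / 3.4641016
u_res = 5.6392

5.6392


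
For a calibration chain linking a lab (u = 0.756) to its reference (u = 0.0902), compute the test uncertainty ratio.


TUR = u_lab / u_ref
= 0.756 / 0.0902
= 8.3814

8.3814


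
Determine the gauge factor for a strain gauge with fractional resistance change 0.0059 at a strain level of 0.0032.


GF = (dR/R) / epsilon
= 0.0059 / 0.0032
= 1.8437

1.8437


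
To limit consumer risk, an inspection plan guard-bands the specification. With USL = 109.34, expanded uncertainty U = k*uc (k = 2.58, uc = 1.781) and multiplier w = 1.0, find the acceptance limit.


U = k * uc = 2.58 * 1.781 = 4.59498
guard band g = w * U = 1.0 * 4.59498 = 4.59498
AL = USL - g = 109.34 - 4.59498
AL = 104.7450

104.7450


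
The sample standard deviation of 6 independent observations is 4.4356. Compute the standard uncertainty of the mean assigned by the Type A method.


u_A = s / sqrt(n)
u_A = 4.4356 / sqrt(6)
u_A = 4.4356 / 2.4494897
u_A = 1.8108

1.8108


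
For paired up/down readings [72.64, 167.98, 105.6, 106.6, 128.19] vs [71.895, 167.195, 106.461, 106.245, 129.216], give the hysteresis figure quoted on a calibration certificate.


|72.64 - 71.895| = 0.7450
|167.98 - 167.195| = 0.7850
|105.6 - 106.461| = 0.8610
|106.6 - 106.245| = 0.3550
|128.19 - 129.216| = 1.0260
hysteresis = max(diffs) = 1.0260

1.0260


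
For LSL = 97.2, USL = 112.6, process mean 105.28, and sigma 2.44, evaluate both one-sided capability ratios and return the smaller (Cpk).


Cpu = (USL - mean) / (3*sigma) = (112.6 - 105.28) / (3*2.44) = 1.0000
Cpl = (mean - LSL) / (3*sigma) = (105.28 - 97.2) / (3*2.44) = 1.1038
Cpk = min(Cpu, Cpl) = 1.0000

1.0000


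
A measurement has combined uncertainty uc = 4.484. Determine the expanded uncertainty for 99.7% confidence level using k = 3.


U = k * uc
U = 3 * 4.484
U = 13.4520

13.4520


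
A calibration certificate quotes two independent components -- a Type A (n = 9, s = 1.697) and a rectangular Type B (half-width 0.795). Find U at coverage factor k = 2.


u_A = s / sqrt(n) = 1.697 / sqrt(9) = 0.56566667
u_B = half_width / sqrt(3) = 0.795 / sqrt(3) = 0.45899346
uc = sqrt(u_A^2 + u_B^2) = sqrt(0.56566667^2 + 0.45899346^2) = 0.72845987
U = k * uc = 2 * 0.72845987
U = 1.4569

1.4569


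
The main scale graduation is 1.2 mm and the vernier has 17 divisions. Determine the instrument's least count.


LC = MSD / n_div
= 1.2 / 17
= 0.0706

0.0706


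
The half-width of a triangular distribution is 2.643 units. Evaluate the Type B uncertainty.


u_B = half_width / sqrt(6)
u_B = 2.643 / 2.4494897
u_B = 1.0790

1.0790


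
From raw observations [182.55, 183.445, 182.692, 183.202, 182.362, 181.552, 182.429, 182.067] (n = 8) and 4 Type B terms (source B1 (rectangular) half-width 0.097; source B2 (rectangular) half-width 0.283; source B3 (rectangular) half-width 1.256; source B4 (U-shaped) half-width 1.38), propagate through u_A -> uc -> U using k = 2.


mean = (182.55 + 183.445 + 182.692 + 183.202 + 182.362 + 181.552 + 182.429 + 182.067) / 8 = 182.537375
s = sqrt(sum((x - mean)^2)/(n-1)) = 0.6005112
u_A = s / sqrt(n) = 0.6005112 / sqrt(8) = 0.21231277
u_B1 = 0.097 / sqrt(3) = 0.056002976
u_B2 = 0.283 / sqrt(3) = 0.16339013
u_B3 = 1.256 / sqrt(3) = 0.72515194
u_B4 = 1.38 / sqrt(2) = 0.97580736
uc = sqrt(0.21231277^2 + 0.056002976^2 + 0.16339013^2 + 0.72515194^2 + 0.97580736^2) = 1.246176
U = k * uc = 2 * 1.246176
U = 2.4924

2.4924


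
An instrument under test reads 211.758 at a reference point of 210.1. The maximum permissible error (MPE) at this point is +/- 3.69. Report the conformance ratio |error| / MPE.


e = indication - reference = 211.758 - 210.1 = 1.6580
|e| = 1.6580
ratio = |e| / MPE = 1.6580 / 3.69
ratio = 0.4493

0.4493


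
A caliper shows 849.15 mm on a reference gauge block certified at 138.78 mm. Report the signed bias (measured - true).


Systematic error = measured - true
= 849.15 - 138.78
= 710.3700

710.3700


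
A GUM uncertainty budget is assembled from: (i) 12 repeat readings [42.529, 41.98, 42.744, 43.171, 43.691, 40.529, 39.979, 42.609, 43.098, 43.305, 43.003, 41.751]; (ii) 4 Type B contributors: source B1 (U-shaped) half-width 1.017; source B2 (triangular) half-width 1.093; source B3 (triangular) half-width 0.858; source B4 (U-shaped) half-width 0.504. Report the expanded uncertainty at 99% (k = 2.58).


mean = (42.529 + 41.98 + 42.744 + 43.171 + 43.691 + 40.529 + 39.979 + 42.609 + 43.098 + 43.305 + 43.003 + 41.751) / 12 = 42.36575
s = sqrt(sum((x - mean)^2)/(n-1)) = 1.130367
u_A = s / sqrt(n) = 1.130367 / sqrt(12) = 0.32630885
u_B1 = 1.017 / sqrt(2) = 0.7191276
u_B2 = 1.093 / sqrt(6) = 0.44621538
u_B3 = 0.858 / sqrt(6) = 0.35027703
u_B4 = 0.504 / sqrt(2) = 0.35638182
uc = sqrt(0.32630885^2 + 0.7191276^2 + 0.44621538^2 + 0.35027703^2 + 0.35638182^2) = 1.035583
U = k * uc = 2.58 * 1.035583
U = 2.6718

2.6718


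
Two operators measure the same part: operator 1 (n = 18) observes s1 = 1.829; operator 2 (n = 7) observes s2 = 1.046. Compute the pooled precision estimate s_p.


s_p = sqrt(((n1-1)*s1^2 + (n2-1)*s2^2) / (n1+n2-2))
numerator = (18-1)*1.829^2 + (7-1)*1.046^2 = 56.869097 + 6.564696 = 63.433793
denominator = 18 + 7 - 2 = 23
s_p^2 = 63.433793 / 23 = 2.757991
s_p = sqrt(2.757991) = 1.6607

1.6607


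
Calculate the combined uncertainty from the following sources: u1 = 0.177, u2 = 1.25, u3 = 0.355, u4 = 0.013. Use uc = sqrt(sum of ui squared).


uc = sqrt(0.177^2 + 1.25^2 + 0.355^2 + 0.013^2)
uc = sqrt(1.720023)
uc = 1.3115

1.3115


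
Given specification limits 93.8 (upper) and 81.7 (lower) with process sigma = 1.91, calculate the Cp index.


Cp = (USL - LSL) / (6 * sigma)
= (93.8 - 81.7) / (6 * 1.91)
= 12.1000 / 11.4600
= 1.0558

1.0558


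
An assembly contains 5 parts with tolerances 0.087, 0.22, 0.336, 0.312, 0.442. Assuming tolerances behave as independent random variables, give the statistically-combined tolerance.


RSS = sqrt(0.087^2 + 0.22^2 + 0.336^2 + 0.312^2 + 0.442^2)
= sqrt(0.461573)
= 0.6794

0.6794


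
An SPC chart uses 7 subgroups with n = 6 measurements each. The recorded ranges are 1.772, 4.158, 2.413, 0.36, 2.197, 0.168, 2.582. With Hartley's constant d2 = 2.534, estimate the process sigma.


R_bar = (1.772 + 4.158 + 2.413 + 0.36 + 2.197 + 0.168 + 2.582) / 7
R_bar = 13.65 / 7 = 1.95
sigma_hat = R_bar / d2 = 1.95 / 2.534 = 0.7695

0.7695


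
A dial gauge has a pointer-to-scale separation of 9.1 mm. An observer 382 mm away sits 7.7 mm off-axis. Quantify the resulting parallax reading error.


error = h * offset / d
= 9.1 * 7.7 / 382
= 0.1834

0.1834


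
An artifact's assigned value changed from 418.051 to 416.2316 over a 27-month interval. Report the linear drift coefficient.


rate = (v2 - v1) / months
= (416.2316 - 418.051) / 27
= -1.8194 / 27
= -0.0674

-0.0674


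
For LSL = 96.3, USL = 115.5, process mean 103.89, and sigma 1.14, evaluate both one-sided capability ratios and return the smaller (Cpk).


Cpu = (USL - mean) / (3*sigma) = (115.5 - 103.89) / (3*1.14) = 3.3947
Cpl = (mean - LSL) / (3*sigma) = (103.89 - 96.3) / (3*1.14) = 2.2193
Cpk = min(Cpu, Cpl) = 2.2193

2.2193


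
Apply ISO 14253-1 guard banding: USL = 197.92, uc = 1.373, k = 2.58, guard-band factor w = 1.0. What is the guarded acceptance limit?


U = k * uc = 2.58 * 1.373 = 3.54234
guard band g = w * U = 1.0 * 3.54234 = 3.54234
AL = USL - g = 197.92 - 3.54234
AL = 194.3777

194.3777


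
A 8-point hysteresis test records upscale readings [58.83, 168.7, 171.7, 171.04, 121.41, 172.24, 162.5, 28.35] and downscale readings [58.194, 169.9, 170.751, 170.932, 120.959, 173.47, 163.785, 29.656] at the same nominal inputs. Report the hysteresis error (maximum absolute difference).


|58.83 - 58.194| = 0.6360
|168.7 - 169.9| = 1.2000
|171.7 - 170.751| = 0.9490
|171.04 - 170.932| = 0.1080
|121.41 - 120.959| = 0.4510
|172.24 - 173.47| = 1.2300
|162.5 - 163.785| = 1.2850
|28.35 - 29.656| = 1.3060
hysteresis = max(diffs) = 1.3060

1.3060


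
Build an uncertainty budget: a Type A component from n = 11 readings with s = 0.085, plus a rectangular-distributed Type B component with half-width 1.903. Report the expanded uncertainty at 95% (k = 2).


u_A = s / sqrt(n) = 0.085 / sqrt(11) = 0.025628464
u_B = half_width / sqrt(3) = 1.903 / sqrt(3) = 1.0986976
uc = sqrt(u_A^2 + u_B^2) = sqrt(0.025628464^2 + 1.0986976^2) = 1.0989965
U = k * uc = 2 * 1.0989965
U = 2.1980

2.1980


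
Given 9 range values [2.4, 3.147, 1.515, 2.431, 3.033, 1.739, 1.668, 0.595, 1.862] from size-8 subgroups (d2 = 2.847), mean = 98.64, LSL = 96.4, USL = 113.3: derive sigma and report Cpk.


R_bar = (2.4 + 3.147 + 1.515 + 2.431 + 3.033 + 1.739 + 1.668 + 0.595 + 1.862) / 9 = 2.0433333
sigma = R_bar / d2 = 2.0433333 / 2.847 = 0.71771454
Cp = (USL - LSL)/(6*sigma) = (113.3 - 96.4)/(6*0.71771454) = 3.9245
Cpu = (113.3 - 98.64)/(3*0.71771454) = 6.8086
Cpl = (98.64 - 96.4)/(3*0.71771454) = 1.0403
Cpk = min(Cpu, Cpl) = 1.0403

1.0403


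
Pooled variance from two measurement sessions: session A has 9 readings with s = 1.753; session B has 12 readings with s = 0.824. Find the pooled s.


s_p = sqrt(((n1-1)*s1^2 + (n2-1)*s2^2) / (n1+n2-2))
numerator = (9-1)*1.753^2 + (12-1)*0.824^2 = 24.584072 + 7.468736 = 32.052808
denominator = 9 + 12 - 2 = 19
s_p^2 = 32.052808 / 19 = 1.6869899
s_p = sqrt(1.6869899) = 1.2988

1.2988


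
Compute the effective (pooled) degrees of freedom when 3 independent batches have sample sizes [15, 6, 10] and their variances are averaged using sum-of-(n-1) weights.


nu = sum_i (n_i - 1)
nu = ((15 - 1) + (6 - 1) + (10 - 1))
nu = 14 + 5 + 9
nu = 28

28


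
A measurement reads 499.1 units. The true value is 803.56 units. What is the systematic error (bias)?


Systematic error = measured - true
= 499.1 - 803.56
= -304.4600

-304.4600


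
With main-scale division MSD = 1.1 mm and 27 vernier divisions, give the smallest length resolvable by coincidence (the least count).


LC = MSD / n_div
= 1.1 / 27
= 0.0407

0.0407


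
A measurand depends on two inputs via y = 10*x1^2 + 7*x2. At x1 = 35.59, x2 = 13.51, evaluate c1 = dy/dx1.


y = 10*x1^2 + 7*x2
dy/dx1 = 2*10*x1
Evaluate at x1 = 35.59: c1 = 20 * 35.59
c1 = 711.8000

711.8000


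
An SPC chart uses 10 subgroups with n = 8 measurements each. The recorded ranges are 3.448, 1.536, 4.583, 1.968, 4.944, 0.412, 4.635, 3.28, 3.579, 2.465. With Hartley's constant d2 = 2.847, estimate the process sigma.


R_bar = (3.448 + 1.536 + 4.583 + 1.968 + 4.944 + 0.412 + 4.635 + 3.28 + 3.579 + 2.465) / 10
R_bar = 30.85 / 10 = 3.085
sigma_hat = R_bar / d2 = 3.085 / 2.847 = 1.0836

1.0836
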